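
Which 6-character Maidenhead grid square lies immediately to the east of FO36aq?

FO36bq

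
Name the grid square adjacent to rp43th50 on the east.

Longitude extended square 5; +1 → 6.
The latitude characters are unchanged.

RP43th60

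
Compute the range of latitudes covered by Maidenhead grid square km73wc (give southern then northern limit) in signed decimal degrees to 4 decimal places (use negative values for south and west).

Field K=10, M=12: +10·20° lon, +12·10° lat → SW at lon 20°, lat 30°.
Square 7, 3: +7·2° lon, +3·1° lat → SW at lon 34°, lat 33°.
Subsquare w=22, c=2: +22·0.0833333° lon, +2·0.0416667° lat → SW at lon 35.8333°, lat 33.0833°.
Cell spans 0.0833333° lon × 0.0416667° lat.
south 33.0833, north 33.1250.

33.0833, 33.1250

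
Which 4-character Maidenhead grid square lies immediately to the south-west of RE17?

Longitude square 1; −1 → 0.
Latitude square 7; −1 → 6.

RE06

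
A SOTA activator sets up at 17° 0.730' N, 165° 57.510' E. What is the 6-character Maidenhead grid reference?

Add 180° to longitude and 90° to latitude: 345.9585, 107.0122.
Field (20°×10°, letters A–R): 345.9585/20 → 17 → R, 107.0122/10 → 10 → K; chars RK.
Square (2°×1°, digits 0–9): 5.9585/2 → 2, 7.0122/1 → 7; chars 27.
Subsquare (5′×2.5′, letters a–x): 1.9585/0.0833333 → 23 → x, 0.0122/0.0416667 → 0 → a; chars xa.

RK27xa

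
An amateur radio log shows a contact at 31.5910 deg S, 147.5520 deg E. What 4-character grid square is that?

QF38

Offset from 180°W / 90°S: lon 327.55°, lat 58.41°.
Field: lon ⌊327.55/20⌋ = 16 → Q; lat ⌊58.41/10⌋ = 5 → F.
Square: lon ⌊7.55/2⌋ = 3; lat ⌊8.41/1⌋ = 8.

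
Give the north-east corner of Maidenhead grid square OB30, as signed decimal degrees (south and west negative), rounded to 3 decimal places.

-79.000, 108.000

Field O=14, B=1: +14·20° lon, +1·10° lat → SW at lon 100°, lat -80°.
Square 3, 0: +3·2° lon, +0·1° lat → SW at lon 106°, lat -80°.
Cell spans 2° lon × 1° lat. NE corner is SW corner plus one full cell.
latitude -79.000, longitude 108.000.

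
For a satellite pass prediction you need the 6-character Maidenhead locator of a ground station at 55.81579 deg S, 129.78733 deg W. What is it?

Offset from 180°W / 90°S: lon 50.2127°, lat 34.1842°.
Field: lon ⌊50.2127/20⌋ = 2 → C; lat ⌊34.1842/10⌋ = 3 → D.
Square: lon ⌊10.2127/2⌋ = 5; lat ⌊4.1842/1⌋ = 4.
Subsquare: lon ⌊0.2127/0.0833333⌋ = 2 → c; lat ⌊0.1842/0.0416667⌋ = 4 → e.

CD54ce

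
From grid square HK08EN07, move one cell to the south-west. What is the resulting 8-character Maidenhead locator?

Longitude extended square 0; −1 → -1, wraps to 9, carry into subsquare.
Longitude subsquare e = 4; −1 → 3 = d.
Latitude extended square 7; −1 → 6.

HK08dn96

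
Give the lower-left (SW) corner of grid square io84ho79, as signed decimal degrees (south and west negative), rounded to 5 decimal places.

Field I=8, O=14: +8·20° lon, +14·10° lat → SW at lon -20°, lat 50°.
Square 8, 4: +8·2° lon, +4·1° lat → SW at lon -4°, lat 54°.
Subsquare h=7, o=14: +7·0.0833333° lon, +14·0.0416667° lat → SW at lon -3.41667°, lat 54.5833°.
Extended square 7, 9: +7·0.00833333° lon, +9·0.00416667° lat → SW at lon -3.35833°, lat 54.6208°.
latitude 54.62083, longitude -3.35833.

54.62083, -3.35833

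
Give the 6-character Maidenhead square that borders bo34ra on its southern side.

BO33rx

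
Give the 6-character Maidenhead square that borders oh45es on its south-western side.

OH45dr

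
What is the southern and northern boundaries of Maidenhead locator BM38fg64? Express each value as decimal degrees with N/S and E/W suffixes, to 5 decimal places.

38.26667° N, 38.27083° N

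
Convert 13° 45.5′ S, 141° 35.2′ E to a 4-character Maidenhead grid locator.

QH06

Shift to the Maidenhead origin (180°W, 90°S): lon 321.59, lat 76.24.
Field: 321.59/20 → 16 → Q, 76.24/10 → 7 → H; chars QH.
Square: 1.59/2 → 0, 6.24/1 → 6; chars 06.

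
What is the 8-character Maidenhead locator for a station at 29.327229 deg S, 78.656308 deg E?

Add 180° to longitude and 90° to latitude: 258.65631, 60.67277.
Field: lon ⌊258.65631/20⌋ = 12 → M; lat ⌊60.67277/10⌋ = 6 → G.
Square: lon ⌊18.65631/2⌋ = 9; lat ⌊0.67277/1⌋ = 0.
Subsquare: lon ⌊0.65631/0.0833333⌋ = 7 → h; lat ⌊0.67277/0.0416667⌋ = 16 → q.
Extended square: lon ⌊0.07297/0.00833333⌋ = 8; lat ⌊0.00610/0.00416667⌋ = 1.

MG90hq81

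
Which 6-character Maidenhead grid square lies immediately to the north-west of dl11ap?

DL01xq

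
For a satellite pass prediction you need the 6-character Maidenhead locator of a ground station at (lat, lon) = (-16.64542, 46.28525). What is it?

LH33di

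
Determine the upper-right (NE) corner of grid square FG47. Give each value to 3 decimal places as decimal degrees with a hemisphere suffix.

Field F=5, G=6: +5·20° lon, +6·10° lat → SW at lon -80°, lat -30°.
Square 4, 7: +4·2° lon, +7·1° lat → SW at lon -72°, lat -23°.
Cell spans 2° lon × 1° lat. NE corner is SW corner plus one full cell.
latitude 22.000° S, longitude 70.000° W.

22.000° S, 70.000° W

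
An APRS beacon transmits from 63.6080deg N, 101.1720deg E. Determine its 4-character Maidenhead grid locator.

OP03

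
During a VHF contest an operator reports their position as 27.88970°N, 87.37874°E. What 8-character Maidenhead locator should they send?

NL37qv53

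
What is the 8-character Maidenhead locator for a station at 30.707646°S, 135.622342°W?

CF29eh50

Add 180° to longitude and 90° to latitude: 44.37766, 59.29235.
Field: 44.37766/20 → 2 → C, 59.29235/10 → 5 → F; chars CF.
Square: 4.37766/2 → 2, 9.29235/1 → 9; chars 29.
Subsquare: 0.37766/0.0833333 → 4 → e, 0.29235/0.0416667 → 7 → h; chars eh.
Extended square: 0.04432/0.00833333 → 5, 0.00069/0.00416667 → 0; chars 50.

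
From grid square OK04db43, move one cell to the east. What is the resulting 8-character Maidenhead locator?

OK04db53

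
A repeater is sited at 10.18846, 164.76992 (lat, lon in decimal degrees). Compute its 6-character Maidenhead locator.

RK20je

Shift to the Maidenhead origin (180°W, 90°S): lon 344.7699, lat 100.1885.
Field: lon ⌊344.7699/20⌋ = 17 → R; lat ⌊100.1885/10⌋ = 10 → K.
Square: lon ⌊4.7699/2⌋ = 2; lat ⌊0.1885/1⌋ = 0.
Subsquare: lon ⌊0.7699/0.0833333⌋ = 9 → j; lat ⌊0.1885/0.0416667⌋ = 4 → e.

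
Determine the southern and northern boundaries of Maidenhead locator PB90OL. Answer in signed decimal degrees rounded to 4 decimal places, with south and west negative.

-79.5417, -79.5000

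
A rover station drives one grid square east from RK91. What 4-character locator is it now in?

Longitude square 9; +1 → 10, wraps to 0, carry into field.
Longitude field R = 17; +1 → 18, wraps to 0 = A, wrapping around the antimeridian.
The latitude characters are unchanged.

AK01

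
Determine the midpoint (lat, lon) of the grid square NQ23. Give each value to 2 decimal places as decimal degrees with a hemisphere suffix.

Field N=13, Q=16: +13·20° lon, +16·10° lat → SW at lon 80°, lat 70°.
Square 2, 3: +2·2° lon, +3·1° lat → SW at lon 84°, lat 73°.
Cell spans 2° lon × 1° lat. Centre is SW corner plus half of each.
latitude 73.50° N, longitude 85.00° E.

73.50° N, 85.00° E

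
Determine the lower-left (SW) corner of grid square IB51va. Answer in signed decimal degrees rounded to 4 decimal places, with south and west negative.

Field I=8, B=1: +8·20° lon, +1·10° lat → SW at lon -20°, lat -80°.
Square 5, 1: +5·2° lon, +1·1° lat → SW at lon -10°, lat -79°.
Subsquare v=21, a=0: +21·0.0833333° lon, +0·0.0416667° lat → SW at lon -8.25°, lat -79°.
latitude -79.0000, longitude -8.2500.

-79.0000, -8.2500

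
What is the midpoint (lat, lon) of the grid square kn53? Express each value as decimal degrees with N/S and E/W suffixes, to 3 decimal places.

Field K=10, N=13: +10·20° lon, +13·10° lat → SW at lon 20°, lat 40°.
Square 5, 3: +5·2° lon, +3·1° lat → SW at lon 30°, lat 43°.
Cell spans 2° lon × 1° lat. Centre is SW corner plus half of each.
latitude 43.500° N, longitude 31.000° E.

43.500° N, 31.000° E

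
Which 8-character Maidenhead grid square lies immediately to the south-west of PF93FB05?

PF93eb94

Longitude extended square 0; −1 → -1, wraps to 9, carry into subsquare.
Longitude subsquare f = 5; −1 → 4 = e.
Latitude extended square 5; −1 → 4.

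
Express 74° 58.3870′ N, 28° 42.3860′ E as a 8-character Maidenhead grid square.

Offset from 180°W / 90°S: lon 208.70643°, lat 164.97312°.
Field (20°×10°, letters A–R): 208.70643/20 → 10 → K, 164.97312/10 → 16 → Q; chars KQ.
Square (2°×1°, digits 0–9): 8.70643/2 → 4, 4.97312/1 → 4; chars 44.
Subsquare (5′×2.5′, letters a–x): 0.70643/0.0833333 → 8 → i, 0.97312/0.0416667 → 23 → x; chars ix.
Extended square (30″×15″, digits 0–9): 0.03977/0.00833333 → 4, 0.01478/0.00416667 → 3; chars 43.

KQ44ix43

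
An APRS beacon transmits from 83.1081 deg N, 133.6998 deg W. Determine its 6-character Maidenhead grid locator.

CR33dc

Offset from 180°W / 90°S: lon 46.3002°, lat 173.1081°.
Field: lon ⌊46.3002/20⌋ = 2 → C; lat ⌊173.1081/10⌋ = 17 → R.
Square: lon ⌊6.3002/2⌋ = 3; lat ⌊3.1081/1⌋ = 3.
Subsquare: lon ⌊0.3002/0.0833333⌋ = 3 → d; lat ⌊0.1081/0.0416667⌋ = 2 → c.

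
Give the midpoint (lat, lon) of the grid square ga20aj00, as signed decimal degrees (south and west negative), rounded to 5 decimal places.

Field G=6, A=0: +6·20° lon, +0·10° lat → SW at lon -60°, lat -90°.
Square 2, 0: +2·2° lon, +0·1° lat → SW at lon -56°, lat -90°.
Subsquare a=0, j=9: +0·0.0833333° lon, +9·0.0416667° lat → SW at lon -56°, lat -89.625°.
Extended square 0, 0: +0·0.00833333° lon, +0·0.00416667° lat → SW at lon -56°, lat -89.625°.
Cell spans 0.00833333° lon × 0.00416667° lat. Centre is SW corner plus half of each.
latitude -89.62292, longitude -55.99583.

-89.62292, -55.99583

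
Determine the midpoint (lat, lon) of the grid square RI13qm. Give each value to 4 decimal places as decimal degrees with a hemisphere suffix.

6.4792° S, 163.3750° E

Field R=17, I=8: +17·20° lon, +8·10° lat → SW at lon 160°, lat -10°.
Square 1, 3: +1·2° lon, +3·1° lat → SW at lon 162°, lat -7°.
Subsquare q=16, m=12: +16·0.0833333° lon, +12·0.0416667° lat → SW at lon 163.333°, lat -6.5°.
Cell spans 0.0833333° lon × 0.0416667° lat. Centre is SW corner plus half of each.
latitude 6.4792° S, longitude 163.3750° E.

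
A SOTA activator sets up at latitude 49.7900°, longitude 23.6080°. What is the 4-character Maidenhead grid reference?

Shift to the Maidenhead origin (180°W, 90°S): lon 203.61, lat 139.79.
Field: lon ⌊203.61/20⌋ = 10 → K; lat ⌊139.79/10⌋ = 13 → N.
Square: lon ⌊3.61/2⌋ = 1; lat ⌊9.79/1⌋ = 9.

KN19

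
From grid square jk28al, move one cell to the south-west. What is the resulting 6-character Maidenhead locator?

Longitude subsquare a = 0; −1 → -1, wraps to 23 = x, carry into square.
Longitude square 2; −1 → 1.
Latitude subsquare l = 11; −1 → 10 = k.

JK18xk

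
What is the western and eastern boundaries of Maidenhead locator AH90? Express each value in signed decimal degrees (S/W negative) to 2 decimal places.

Field A=0, H=7: +0·20° lon, +7·10° lat → SW at lon -180°, lat -20°.
Square 9, 0: +9·2° lon, +0·1° lat → SW at lon -162°, lat -20°.
Cell spans 2° lon × 1° lat.
west -162.00, east -160.00.

-162.00, -160.00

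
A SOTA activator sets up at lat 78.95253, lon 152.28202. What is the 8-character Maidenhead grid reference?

Offset from 180°W / 90°S: lon 332.28202°, lat 168.95253°.
Field: 332.28202/20 → 16 → Q, 168.95253/10 → 16 → Q; chars QQ.
Square: 12.28202/2 → 6, 8.95253/1 → 8; chars 68.
Subsquare: 0.28202/0.0833333 → 3 → d, 0.95253/0.0416667 → 22 → w; chars dw.
Extended square: 0.03202/0.00833333 → 3, 0.03586/0.00416667 → 8; chars 38.

QQ68dw38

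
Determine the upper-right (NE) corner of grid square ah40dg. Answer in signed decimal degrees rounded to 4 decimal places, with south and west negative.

-19.7083, -171.6667

Field A=0, H=7: +0·20° lon, +7·10° lat → SW at lon -180°, lat -20°.
Square 4, 0: +4·2° lon, +0·1° lat → SW at lon -172°, lat -20°.
Subsquare d=3, g=6: +3·0.0833333° lon, +6·0.0416667° lat → SW at lon -171.75°, lat -19.75°.
Cell spans 0.0833333° lon × 0.0416667° lat. NE corner is SW corner plus one full cell.
latitude -19.7083, longitude -171.6667.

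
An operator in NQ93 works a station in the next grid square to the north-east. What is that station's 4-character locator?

Longitude square 9; +1 → 10, wraps to 0, carry into field.
Longitude field N = 13; +1 → 14 = O.
Latitude square 3; +1 → 4.

OQ04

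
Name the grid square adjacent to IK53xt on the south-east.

Longitude subsquare x = 23; +1 → 24, wraps to 0 = a, carry into square.
Longitude square 5; +1 → 6.
Latitude subsquare t = 19; −1 → 18 = s.

IK63as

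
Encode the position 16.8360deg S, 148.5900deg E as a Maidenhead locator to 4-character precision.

Shift to the Maidenhead origin (180°W, 90°S): lon 328.59, lat 73.16.
Field: lon ⌊328.59/20⌋ = 16 → Q; lat ⌊73.16/10⌋ = 7 → H.
Square: lon ⌊8.59/2⌋ = 4; lat ⌊3.16/1⌋ = 3.

QH43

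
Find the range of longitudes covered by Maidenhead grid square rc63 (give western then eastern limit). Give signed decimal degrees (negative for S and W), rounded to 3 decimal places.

Field R=17, C=2: +17·20° lon, +2·10° lat → SW at lon 160°, lat -70°.
Square 6, 3: +6·2° lon, +3·1° lat → SW at lon 172°, lat -67°.
Cell spans 2° lon × 1° lat.
west 172.000, east 174.000.

172.000, 174.000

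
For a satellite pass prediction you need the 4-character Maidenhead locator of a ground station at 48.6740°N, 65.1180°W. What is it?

FN78

Offset from 180°W / 90°S: lon 114.88°, lat 138.67°.
Field: lon ⌊114.88/20⌋ = 5 → F; lat ⌊138.67/10⌋ = 13 → N.
Square: lon ⌊14.88/2⌋ = 7; lat ⌊8.67/1⌋ = 8.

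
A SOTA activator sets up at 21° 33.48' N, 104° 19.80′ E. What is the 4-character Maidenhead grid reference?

OL21

Add 180° to longitude and 90° to latitude: 284.33, 111.56.
Field: 284.33/20 → 14 → O, 111.56/10 → 11 → L; chars OL.
Square: 4.33/2 → 2, 1.56/1 → 1; chars 21.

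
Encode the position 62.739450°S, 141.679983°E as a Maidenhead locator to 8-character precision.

Add 180° to longitude and 90° to latitude: 321.67998, 27.26055.
Field (20°×10°, letters A–R): lon ⌊321.67998/20⌋ = 16 → Q; lat ⌊27.26055/10⌋ = 2 → C.
Square (2°×1°, digits 0–9): lon ⌊1.67998/2⌋ = 0; lat ⌊7.26055/1⌋ = 7.
Subsquare (5′×2.5′, letters a–x): lon ⌊1.67998/0.0833333⌋ = 20 → u; lat ⌊0.26055/0.0416667⌋ = 6 → g.
Extended square (30″×15″, digits 0–9): lon ⌊0.01332/0.00833333⌋ = 1; lat ⌊0.01055/0.00416667⌋ = 2.

QC07ug12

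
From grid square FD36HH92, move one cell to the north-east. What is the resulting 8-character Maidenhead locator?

FD36ih03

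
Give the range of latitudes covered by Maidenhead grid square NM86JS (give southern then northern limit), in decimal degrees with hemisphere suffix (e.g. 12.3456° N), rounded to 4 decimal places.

Field N=13, M=12: +13·20° lon, +12·10° lat → SW at lon 80°, lat 30°.
Square 8, 6: +8·2° lon, +6·1° lat → SW at lon 96°, lat 36°.
Subsquare j=9, s=18: +9·0.0833333° lon, +18·0.0416667° lat → SW at lon 96.75°, lat 36.75°.
Cell spans 0.0833333° lon × 0.0416667° lat.
south 36.7500° N, north 36.7917° N.

36.7500° N, 36.7917° N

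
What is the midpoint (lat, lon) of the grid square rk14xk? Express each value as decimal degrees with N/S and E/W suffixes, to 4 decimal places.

Field R=17, K=10: +17·20° lon, +10·10° lat → SW at lon 160°, lat 10°.
Square 1, 4: +1·2° lon, +4·1° lat → SW at lon 162°, lat 14°.
Subsquare x=23, k=10: +23·0.0833333° lon, +10·0.0416667° lat → SW at lon 163.917°, lat 14.4167°.
Cell spans 0.0833333° lon × 0.0416667° lat. Centre is SW corner plus half of each.
latitude 14.4375° N, longitude 163.9583° E.

14.4375° N, 163.9583° E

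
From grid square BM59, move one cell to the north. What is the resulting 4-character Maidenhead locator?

BN50

Latitude square 9; +1 → 10, wraps to 0, carry into field.
Latitude field M = 12; +1 → 13 = N.
The longitude characters are unchanged.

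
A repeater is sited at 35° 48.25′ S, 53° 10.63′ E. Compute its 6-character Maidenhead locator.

LF64oe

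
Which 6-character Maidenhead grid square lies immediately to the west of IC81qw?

IC81pw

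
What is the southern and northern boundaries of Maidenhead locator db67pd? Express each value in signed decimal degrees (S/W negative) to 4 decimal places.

-72.8750, -72.8333

Field D=3, B=1: +3·20° lon, +1·10° lat → SW at lon -120°, lat -80°.
Square 6, 7: +6·2° lon, +7·1° lat → SW at lon -108°, lat -73°.
Subsquare p=15, d=3: +15·0.0833333° lon, +3·0.0416667° lat → SW at lon -106.75°, lat -72.875°.
Cell spans 0.0833333° lon × 0.0416667° lat.
south -72.8750, north -72.8333.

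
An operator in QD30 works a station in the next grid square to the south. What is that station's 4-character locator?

QC39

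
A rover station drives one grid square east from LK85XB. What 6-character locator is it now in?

LK95ab

Longitude subsquare x = 23; +1 → 24, wraps to 0 = a, carry into square.
Longitude square 8; +1 → 9.
The latitude characters are unchanged.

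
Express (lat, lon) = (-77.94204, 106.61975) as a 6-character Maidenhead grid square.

Offset from 180°W / 90°S: lon 286.6198°, lat 12.0580°.
Field (20°×10°, letters A–R): lon ⌊286.6198/20⌋ = 14 → O; lat ⌊12.0580/10⌋ = 1 → B.
Square (2°×1°, digits 0–9): lon ⌊6.6198/2⌋ = 3; lat ⌊2.0580/1⌋ = 2.
Subsquare (5′×2.5′, letters a–x): lon ⌊0.6198/0.0833333⌋ = 7 → h; lat ⌊0.0580/0.0416667⌋ = 1 → b.

OB32hb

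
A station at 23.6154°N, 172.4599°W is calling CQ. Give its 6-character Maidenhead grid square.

AL33so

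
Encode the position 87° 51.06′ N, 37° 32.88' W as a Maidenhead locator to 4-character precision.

Offset from 180°W / 90°S: lon 142.45°, lat 177.85°.
Field (20°×10°, letters A–R): lon ⌊142.45/20⌋ = 7 → H; lat ⌊177.85/10⌋ = 17 → R.
Square (2°×1°, digits 0–9): lon ⌊2.45/2⌋ = 1; lat ⌊7.85/1⌋ = 7.

HR17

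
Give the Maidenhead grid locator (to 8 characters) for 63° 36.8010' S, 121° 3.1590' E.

PC06mj62

Shift to the Maidenhead origin (180°W, 90°S): lon 301.05265, lat 26.38665.
Field: lon ⌊301.05265/20⌋ = 15 → P; lat ⌊26.38665/10⌋ = 2 → C.
Square: lon ⌊1.05265/2⌋ = 0; lat ⌊6.38665/1⌋ = 6.
Subsquare: lon ⌊1.05265/0.0833333⌋ = 12 → m; lat ⌊0.38665/0.0416667⌋ = 9 → j.
Extended square: lon ⌊0.05265/0.00833333⌋ = 6; lat ⌊0.01165/0.00416667⌋ = 2.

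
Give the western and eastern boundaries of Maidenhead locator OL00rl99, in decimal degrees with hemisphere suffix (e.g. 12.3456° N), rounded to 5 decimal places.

Field O=14, L=11: +14·20° lon, +11·10° lat → SW at lon 100°, lat 20°.
Square 0, 0: +0·2° lon, +0·1° lat → SW at lon 100°, lat 20°.
Subsquare r=17, l=11: +17·0.0833333° lon, +11·0.0416667° lat → SW at lon 101.417°, lat 20.4583°.
Extended square 9, 9: +9·0.00833333° lon, +9·0.00416667° lat → SW at lon 101.492°, lat 20.4958°.
Cell spans 0.00833333° lon × 0.00416667° lat.
west 101.49167° E, east 101.50000° E.

101.49167° E, 101.50000° E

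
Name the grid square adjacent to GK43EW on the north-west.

GK43dx

Longitude subsquare e = 4; −1 → 3 = d.
Latitude subsquare w = 22; +1 → 23 = x.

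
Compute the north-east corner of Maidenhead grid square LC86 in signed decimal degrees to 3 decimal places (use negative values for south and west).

Field L=11, C=2: +11·20° lon, +2·10° lat → SW at lon 40°, lat -70°.
Square 8, 6: +8·2° lon, +6·1° lat → SW at lon 56°, lat -64°.
Cell spans 2° lon × 1° lat. NE corner is SW corner plus one full cell.
latitude -63.000, longitude 58.000.

-63.000, 58.000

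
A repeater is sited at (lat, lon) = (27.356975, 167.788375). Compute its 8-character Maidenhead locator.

RL37vi45

Shift to the Maidenhead origin (180°W, 90°S): lon 347.78837, lat 117.35698.
Field: lon ⌊347.78837/20⌋ = 17 → R; lat ⌊117.35698/10⌋ = 11 → L.
Square: lon ⌊7.78837/2⌋ = 3; lat ⌊7.35698/1⌋ = 7.
Subsquare: lon ⌊1.78837/0.0833333⌋ = 21 → v; lat ⌊0.35698/0.0416667⌋ = 8 → i.
Extended square: lon ⌊0.03837/0.00833333⌋ = 4; lat ⌊0.02364/0.00416667⌋ = 5.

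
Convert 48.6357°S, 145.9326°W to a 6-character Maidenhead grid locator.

BE71ai

Offset from 180°W / 90°S: lon 34.0674°, lat 41.3643°.
Field (20°×10°, letters A–R): 34.0674/20 → 1 → B, 41.3643/10 → 4 → E; chars BE.
Square (2°×1°, digits 0–9): 14.0674/2 → 7, 1.3643/1 → 1; chars 71.
Subsquare (5′×2.5′, letters a–x): 0.0674/0.0833333 → 0 → a, 0.3643/0.0416667 → 8 → i; chars ai.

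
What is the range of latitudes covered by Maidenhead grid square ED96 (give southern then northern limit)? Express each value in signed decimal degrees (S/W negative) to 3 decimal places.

-54.000, -53.000

Field E=4, D=3: +4·20° lon, +3·10° lat → SW at lon -100°, lat -60°.
Square 9, 6: +9·2° lon, +6·1° lat → SW at lon -82°, lat -54°.
Cell spans 2° lon × 1° lat.
south -54.000, north -53.000.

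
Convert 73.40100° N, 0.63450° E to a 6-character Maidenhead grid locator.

Offset from 180°W / 90°S: lon 180.6345°, lat 163.4010°.
Field (20°×10°, letters A–R): lon ⌊180.6345/20⌋ = 9 → J; lat ⌊163.4010/10⌋ = 16 → Q.
Square (2°×1°, digits 0–9): lon ⌊0.6345/2⌋ = 0; lat ⌊3.4010/1⌋ = 3.
Subsquare (5′×2.5′, letters a–x): lon ⌊0.6345/0.0833333⌋ = 7 → h; lat ⌊0.4010/0.0416667⌋ = 9 → j.

JQ03hj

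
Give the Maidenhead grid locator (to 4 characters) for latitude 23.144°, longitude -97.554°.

EL13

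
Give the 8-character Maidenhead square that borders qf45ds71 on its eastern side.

QF45ds81

Longitude extended square 7; +1 → 8.
The latitude characters are unchanged.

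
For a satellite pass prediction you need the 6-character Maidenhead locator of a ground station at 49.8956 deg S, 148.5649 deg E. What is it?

QE40gc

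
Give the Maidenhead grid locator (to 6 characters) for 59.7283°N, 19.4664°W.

Shift to the Maidenhead origin (180°W, 90°S): lon 160.5336, lat 149.7283.
Field: lon ⌊160.5336/20⌋ = 8 → I; lat ⌊149.7283/10⌋ = 14 → O.
Square: lon ⌊0.5336/2⌋ = 0; lat ⌊9.7283/1⌋ = 9.
Subsquare: lon ⌊0.5336/0.0833333⌋ = 6 → g; lat ⌊0.7283/0.0416667⌋ = 17 → r.

IO09gr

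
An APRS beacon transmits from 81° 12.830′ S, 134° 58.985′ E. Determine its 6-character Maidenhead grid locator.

PA78ls

Offset from 180°W / 90°S: lon 314.9831°, lat 8.7862°.
Field: lon ⌊314.9831/20⌋ = 15 → P; lat ⌊8.7862/10⌋ = 0 → A.
Square: lon ⌊14.9831/2⌋ = 7; lat ⌊8.7862/1⌋ = 8.
Subsquare: lon ⌊0.9831/0.0833333⌋ = 11 → l; lat ⌊0.7862/0.0416667⌋ = 18 → s.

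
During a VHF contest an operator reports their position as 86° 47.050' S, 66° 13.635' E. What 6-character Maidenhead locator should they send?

MA33cf

Offset from 180°W / 90°S: lon 246.2272°, lat 3.2158°.
Field: 246.2272/20 → 12 → M, 3.2158/10 → 0 → A; chars MA.
Square: 6.2272/2 → 3, 3.2158/1 → 3; chars 33.
Subsquare: 0.2272/0.0833333 → 2 → c, 0.2158/0.0416667 → 5 → f; chars cf.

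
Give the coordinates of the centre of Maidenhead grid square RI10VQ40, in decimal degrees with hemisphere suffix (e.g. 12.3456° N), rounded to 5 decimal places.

9.33125° S, 163.78750° E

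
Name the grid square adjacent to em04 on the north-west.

DM95

Longitude square 0; −1 → -1, wraps to 9, carry into field.
Longitude field E = 4; −1 → 3 = D.
Latitude square 4; +1 → 5.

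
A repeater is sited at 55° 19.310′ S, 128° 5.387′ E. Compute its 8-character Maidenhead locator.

Add 180° to longitude and 90° to latitude: 308.08978, 34.67817.
Field: lon ⌊308.08978/20⌋ = 15 → P; lat ⌊34.67817/10⌋ = 3 → D.
Square: lon ⌊8.08978/2⌋ = 4; lat ⌊4.67817/1⌋ = 4.
Subsquare: lon ⌊0.08978/0.0833333⌋ = 1 → b; lat ⌊0.67817/0.0416667⌋ = 16 → q.
Extended square: lon ⌊0.00645/0.00833333⌋ = 0; lat ⌊0.01150/0.00416667⌋ = 2.

PD44bq02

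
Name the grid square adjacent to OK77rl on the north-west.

Longitude subsquare r = 17; −1 → 16 = q.
Latitude subsquare l = 11; +1 → 12 = m.

OK77qm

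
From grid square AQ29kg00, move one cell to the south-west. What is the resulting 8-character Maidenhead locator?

AQ29jf99

Longitude extended square 0; −1 → -1, wraps to 9, carry into subsquare.
Longitude subsquare k = 10; −1 → 9 = j.
Latitude extended square 0; −1 → -1, wraps to 9, carry into subsquare.
Latitude subsquare g = 6; −1 → 5 = f.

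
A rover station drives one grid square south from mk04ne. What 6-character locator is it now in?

MK04nd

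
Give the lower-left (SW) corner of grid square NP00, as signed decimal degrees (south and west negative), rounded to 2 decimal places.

60.00, 80.00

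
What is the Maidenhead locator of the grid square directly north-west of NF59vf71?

Longitude extended square 7; −1 → 6.
Latitude extended square 1; +1 → 2.

NF59vf62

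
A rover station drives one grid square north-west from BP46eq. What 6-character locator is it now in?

BP46dr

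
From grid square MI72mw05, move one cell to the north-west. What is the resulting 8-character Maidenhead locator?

Longitude extended square 0; −1 → -1, wraps to 9, carry into subsquare.
Longitude subsquare m = 12; −1 → 11 = l.
Latitude extended square 5; +1 → 6.

MI72lw96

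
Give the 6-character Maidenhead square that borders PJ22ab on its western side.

PJ12xb

Longitude subsquare a = 0; −1 → -1, wraps to 23 = x, carry into square.
Longitude square 2; −1 → 1.
The latitude characters are unchanged.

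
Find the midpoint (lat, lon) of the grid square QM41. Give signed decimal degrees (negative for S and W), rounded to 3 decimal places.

31.500, 149.000

Field Q=16, M=12: +16·20° lon, +12·10° lat → SW at lon 140°, lat 30°.
Square 4, 1: +4·2° lon, +1·1° lat → SW at lon 148°, lat 31°.
Cell spans 2° lon × 1° lat. Centre is SW corner plus half of each.
latitude 31.500, longitude 149.000.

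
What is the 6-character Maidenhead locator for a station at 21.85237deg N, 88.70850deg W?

Shift to the Maidenhead origin (180°W, 90°S): lon 91.2915, lat 111.8524.
Field: lon ⌊91.2915/20⌋ = 4 → E; lat ⌊111.8524/10⌋ = 11 → L.
Square: lon ⌊11.2915/2⌋ = 5; lat ⌊1.8524/1⌋ = 1.
Subsquare: lon ⌊1.2915/0.0833333⌋ = 15 → p; lat ⌊0.8524/0.0416667⌋ = 20 → u.

EL51pu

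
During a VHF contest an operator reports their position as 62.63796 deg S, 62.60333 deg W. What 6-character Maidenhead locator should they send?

Offset from 180°W / 90°S: lon 117.3967°, lat 27.3620°.
Field: lon ⌊117.3967/20⌋ = 5 → F; lat ⌊27.3620/10⌋ = 2 → C.
Square: lon ⌊17.3967/2⌋ = 8; lat ⌊7.3620/1⌋ = 7.
Subsquare: lon ⌊1.3967/0.0833333⌋ = 16 → q; lat ⌊0.3620/0.0416667⌋ = 8 → i.

FC87qi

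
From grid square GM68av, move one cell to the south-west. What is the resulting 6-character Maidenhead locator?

GM58xu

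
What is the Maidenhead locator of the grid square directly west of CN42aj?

Longitude subsquare a = 0; −1 → -1, wraps to 23 = x, carry into square.
Longitude square 4; −1 → 3.
The latitude characters are unchanged.

CN32xj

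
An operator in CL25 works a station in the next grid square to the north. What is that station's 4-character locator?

Latitude square 5; +1 → 6.
The longitude characters are unchanged.

CL26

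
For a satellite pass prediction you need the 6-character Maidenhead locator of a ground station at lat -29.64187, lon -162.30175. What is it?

Add 180° to longitude and 90° to latitude: 17.6983, 60.3581.
Field (20°×10°, letters A–R): 17.6983/20 → 0 → A, 60.3581/10 → 6 → G; chars AG.
Square (2°×1°, digits 0–9): 17.6983/2 → 8, 0.3581/1 → 0; chars 80.
Subsquare (5′×2.5′, letters a–x): 1.6983/0.0833333 → 20 → u, 0.3581/0.0416667 → 8 → i; chars ui.

AG80ui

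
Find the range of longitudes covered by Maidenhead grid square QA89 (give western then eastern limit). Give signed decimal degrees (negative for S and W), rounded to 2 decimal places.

156.00, 158.00

Field Q=16, A=0: +16·20° lon, +0·10° lat → SW at lon 140°, lat -90°.
Square 8, 9: +8·2° lon, +9·1° lat → SW at lon 156°, lat -81°.
Cell spans 2° lon × 1° lat.
west 156.00, east 158.00.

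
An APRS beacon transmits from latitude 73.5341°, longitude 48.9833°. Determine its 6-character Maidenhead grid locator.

Add 180° to longitude and 90° to latitude: 228.9833, 163.5341.
Field: 228.9833/20 → 11 → L, 163.5341/10 → 16 → Q; chars LQ.
Square: 8.9833/2 → 4, 3.5341/1 → 3; chars 43.
Subsquare: 0.9833/0.0833333 → 11 → l, 0.5341/0.0416667 → 12 → m; chars lm.

LQ43lm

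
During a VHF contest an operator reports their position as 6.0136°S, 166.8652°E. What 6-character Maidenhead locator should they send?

Add 180° to longitude and 90° to latitude: 346.8652, 83.9864.
Field: lon ⌊346.8652/20⌋ = 17 → R; lat ⌊83.9864/10⌋ = 8 → I.
Square: lon ⌊6.8652/2⌋ = 3; lat ⌊3.9864/1⌋ = 3.
Subsquare: lon ⌊0.8652/0.0833333⌋ = 10 → k; lat ⌊0.9864/0.0416667⌋ = 23 → x.

RI33kx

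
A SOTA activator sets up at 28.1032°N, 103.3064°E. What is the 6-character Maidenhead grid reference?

Shift to the Maidenhead origin (180°W, 90°S): lon 283.3064, lat 118.1032.
Field (20°×10°, letters A–R): lon ⌊283.3064/20⌋ = 14 → O; lat ⌊118.1032/10⌋ = 11 → L.
Square (2°×1°, digits 0–9): lon ⌊3.3064/2⌋ = 1; lat ⌊8.1032/1⌋ = 8.
Subsquare (5′×2.5′, letters a–x): lon ⌊1.3064/0.0833333⌋ = 15 → p; lat ⌊0.1032/0.0416667⌋ = 2 → c.

OL18pc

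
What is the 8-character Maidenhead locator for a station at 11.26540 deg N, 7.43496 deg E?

Shift to the Maidenhead origin (180°W, 90°S): lon 187.43496, lat 101.26540.
Field (20°×10°, letters A–R): lon ⌊187.43496/20⌋ = 9 → J; lat ⌊101.26540/10⌋ = 10 → K.
Square (2°×1°, digits 0–9): lon ⌊7.43496/2⌋ = 3; lat ⌊1.26540/1⌋ = 1.
Subsquare (5′×2.5′, letters a–x): lon ⌊1.43496/0.0833333⌋ = 17 → r; lat ⌊0.26540/0.0416667⌋ = 6 → g.
Extended square (30″×15″, digits 0–9): lon ⌊0.01829/0.00833333⌋ = 2; lat ⌊0.01540/0.00416667⌋ = 3.

JK31rg23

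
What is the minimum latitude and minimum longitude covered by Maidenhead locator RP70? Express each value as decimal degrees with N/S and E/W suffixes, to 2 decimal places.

60.00° N, 174.00° E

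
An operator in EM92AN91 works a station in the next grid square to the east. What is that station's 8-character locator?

Longitude extended square 9; +1 → 10, wraps to 0, carry into subsquare.
Longitude subsquare a = 0; +1 → 1 = b.
The latitude characters are unchanged.

EM92bn01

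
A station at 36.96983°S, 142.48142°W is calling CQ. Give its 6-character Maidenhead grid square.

Offset from 180°W / 90°S: lon 37.5186°, lat 53.0302°.
Field: 37.5186/20 → 1 → B, 53.0302/10 → 5 → F; chars BF.
Square: 17.5186/2 → 8, 3.0302/1 → 3; chars 83.
Subsquare: 1.5186/0.0833333 → 18 → s, 0.0302/0.0416667 → 0 → a; chars sa.

BF83sa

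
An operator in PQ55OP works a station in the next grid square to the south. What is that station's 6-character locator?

Latitude subsquare p = 15; −1 → 14 = o.
The longitude characters are unchanged.

PQ55oo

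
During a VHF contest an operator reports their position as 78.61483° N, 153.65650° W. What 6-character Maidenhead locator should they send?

BQ38eo

Offset from 180°W / 90°S: lon 26.3435°, lat 168.6148°.
Field (20°×10°, letters A–R): 26.3435/20 → 1 → B, 168.6148/10 → 16 → Q; chars BQ.
Square (2°×1°, digits 0–9): 6.3435/2 → 3, 8.6148/1 → 8; chars 38.
Subsquare (5′×2.5′, letters a–x): 0.3435/0.0833333 → 4 → e, 0.6148/0.0416667 → 14 → o; chars eo.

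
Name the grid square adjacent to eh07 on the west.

DH97

Longitude square 0; −1 → -1, wraps to 9, carry into field.
Longitude field E = 4; −1 → 3 = D.
The latitude characters are unchanged.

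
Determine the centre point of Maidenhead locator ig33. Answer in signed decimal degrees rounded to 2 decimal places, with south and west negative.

Field I=8, G=6: +8·20° lon, +6·10° lat → SW at lon -20°, lat -30°.
Square 3, 3: +3·2° lon, +3·1° lat → SW at lon -14°, lat -27°.
Cell spans 2° lon × 1° lat. Centre is SW corner plus half of each.
latitude -26.50, longitude -13.00.

-26.50, -13.00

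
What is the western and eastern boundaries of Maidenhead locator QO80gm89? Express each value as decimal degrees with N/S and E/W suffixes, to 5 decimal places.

156.56667° E, 156.57500° E

Field Q=16, O=14: +16·20° lon, +14·10° lat → SW at lon 140°, lat 50°.
Square 8, 0: +8·2° lon, +0·1° lat → SW at lon 156°, lat 50°.
Subsquare g=6, m=12: +6·0.0833333° lon, +12·0.0416667° lat → SW at lon 156.5°, lat 50.5°.
Extended square 8, 9: +8·0.00833333° lon, +9·0.00416667° lat → SW at lon 156.567°, lat 50.5375°.
Cell spans 0.00833333° lon × 0.00416667° lat.
west 156.56667° E, east 156.57500° E.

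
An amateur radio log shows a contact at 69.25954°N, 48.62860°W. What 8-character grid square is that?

GP59qg42

Shift to the Maidenhead origin (180°W, 90°S): lon 131.37140, lat 159.25954.
Field (20°×10°, letters A–R): lon ⌊131.37140/20⌋ = 6 → G; lat ⌊159.25954/10⌋ = 15 → P.
Square (2°×1°, digits 0–9): lon ⌊11.37140/2⌋ = 5; lat ⌊9.25954/1⌋ = 9.
Subsquare (5′×2.5′, letters a–x): lon ⌊1.37140/0.0833333⌋ = 16 → q; lat ⌊0.25954/0.0416667⌋ = 6 → g.
Extended square (30″×15″, digits 0–9): lon ⌊0.03807/0.00833333⌋ = 4; lat ⌊0.00954/0.00416667⌋ = 2.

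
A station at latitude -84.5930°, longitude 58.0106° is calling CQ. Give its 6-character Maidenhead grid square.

LA95aj

Offset from 180°W / 90°S: lon 238.0106°, lat 5.4070°.
Field (20°×10°, letters A–R): lon ⌊238.0106/20⌋ = 11 → L; lat ⌊5.4070/10⌋ = 0 → A.
Square (2°×1°, digits 0–9): lon ⌊18.0106/2⌋ = 9; lat ⌊5.4070/1⌋ = 5.
Subsquare (5′×2.5′, letters a–x): lon ⌊0.0106/0.0833333⌋ = 0 → a; lat ⌊0.4070/0.0416667⌋ = 9 → j.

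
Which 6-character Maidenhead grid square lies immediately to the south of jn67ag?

JN67af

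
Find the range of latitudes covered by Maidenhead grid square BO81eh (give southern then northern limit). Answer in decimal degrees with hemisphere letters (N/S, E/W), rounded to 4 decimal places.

Field B=1, O=14: +1·20° lon, +14·10° lat → SW at lon -160°, lat 50°.
Square 8, 1: +8·2° lon, +1·1° lat → SW at lon -144°, lat 51°.
Subsquare e=4, h=7: +4·0.0833333° lon, +7·0.0416667° lat → SW at lon -143.667°, lat 51.2917°.
Cell spans 0.0833333° lon × 0.0416667° lat.
south 51.2917° N, north 51.3333° N.

51.2917° N, 51.3333° N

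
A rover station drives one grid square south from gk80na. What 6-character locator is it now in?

Latitude subsquare a = 0; −1 → -1, wraps to 23 = x, carry into square.
Latitude square 0; −1 → -1, wraps to 9, carry into field.
Latitude field K = 10; −1 → 9 = J.
The longitude characters are unchanged.

GJ89nx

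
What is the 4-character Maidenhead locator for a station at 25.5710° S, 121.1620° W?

Offset from 180°W / 90°S: lon 58.84°, lat 64.43°.
Field (20°×10°, letters A–R): lon ⌊58.84/20⌋ = 2 → C; lat ⌊64.43/10⌋ = 6 → G.
Square (2°×1°, digits 0–9): lon ⌊18.84/2⌋ = 9; lat ⌊4.43/1⌋ = 4.

CG94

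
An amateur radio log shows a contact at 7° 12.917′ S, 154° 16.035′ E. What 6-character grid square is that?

QI72ds

Add 180° to longitude and 90° to latitude: 334.2672, 82.7847.
Field (20°×10°, letters A–R): lon ⌊334.2672/20⌋ = 16 → Q; lat ⌊82.7847/10⌋ = 8 → I.
Square (2°×1°, digits 0–9): lon ⌊14.2672/2⌋ = 7; lat ⌊2.7847/1⌋ = 2.
Subsquare (5′×2.5′, letters a–x): lon ⌊0.2672/0.0833333⌋ = 3 → d; lat ⌊0.7847/0.0416667⌋ = 18 → s.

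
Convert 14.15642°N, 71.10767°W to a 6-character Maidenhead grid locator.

FK44kd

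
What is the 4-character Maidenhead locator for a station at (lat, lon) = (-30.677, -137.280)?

Add 180° to longitude and 90° to latitude: 42.72, 59.32.
Field: lon ⌊42.72/20⌋ = 2 → C; lat ⌊59.32/10⌋ = 5 → F.
Square: lon ⌊2.72/2⌋ = 1; lat ⌊9.32/1⌋ = 9.

CF19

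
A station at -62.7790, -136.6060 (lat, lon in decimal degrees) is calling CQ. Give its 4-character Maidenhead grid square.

CC17

Add 180° to longitude and 90° to latitude: 43.39, 27.22.
Field: 43.39/20 → 2 → C, 27.22/10 → 2 → C; chars CC.
Square: 3.39/2 → 1, 7.22/1 → 7; chars 17.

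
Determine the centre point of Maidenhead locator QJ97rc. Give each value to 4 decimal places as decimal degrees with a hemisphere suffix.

7.1042° N, 159.4583° E

Field Q=16, J=9: +16·20° lon, +9·10° lat → SW at lon 140°, lat 0°.
Square 9, 7: +9·2° lon, +7·1° lat → SW at lon 158°, lat 7°.
Subsquare r=17, c=2: +17·0.0833333° lon, +2·0.0416667° lat → SW at lon 159.417°, lat 7.08333°.
Cell spans 0.0833333° lon × 0.0416667° lat. Centre is SW corner plus half of each.
latitude 7.1042° N, longitude 159.4583° E.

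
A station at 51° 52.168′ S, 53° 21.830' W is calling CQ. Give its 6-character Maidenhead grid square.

Add 180° to longitude and 90° to latitude: 126.6362, 38.1305.
Field (20°×10°, letters A–R): 126.6362/20 → 6 → G, 38.1305/10 → 3 → D; chars GD.
Square (2°×1°, digits 0–9): 6.6362/2 → 3, 8.1305/1 → 8; chars 38.
Subsquare (5′×2.5′, letters a–x): 0.6362/0.0833333 → 7 → h, 0.1305/0.0416667 → 3 → d; chars hd.

GD38hd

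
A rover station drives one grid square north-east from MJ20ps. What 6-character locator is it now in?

Longitude subsquare p = 15; +1 → 16 = q.
Latitude subsquare s = 18; +1 → 19 = t.

MJ20qt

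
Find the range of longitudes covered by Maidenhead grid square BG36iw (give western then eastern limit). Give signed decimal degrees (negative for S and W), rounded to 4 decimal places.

-153.3333, -153.2500

Field B=1, G=6: +1·20° lon, +6·10° lat → SW at lon -160°, lat -30°.
Square 3, 6: +3·2° lon, +6·1° lat → SW at lon -154°, lat -24°.
Subsquare i=8, w=22: +8·0.0833333° lon, +22·0.0416667° lat → SW at lon -153.333°, lat -23.0833°.
Cell spans 0.0833333° lon × 0.0416667° lat.
west -153.3333, east -153.2500.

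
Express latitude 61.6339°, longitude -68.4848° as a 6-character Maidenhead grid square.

FP51sp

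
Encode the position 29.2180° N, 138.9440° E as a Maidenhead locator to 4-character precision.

PL99

Shift to the Maidenhead origin (180°W, 90°S): lon 318.94, lat 119.22.
Field: lon ⌊318.94/20⌋ = 15 → P; lat ⌊119.22/10⌋ = 11 → L.
Square: lon ⌊18.94/2⌋ = 9; lat ⌊9.22/1⌋ = 9.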